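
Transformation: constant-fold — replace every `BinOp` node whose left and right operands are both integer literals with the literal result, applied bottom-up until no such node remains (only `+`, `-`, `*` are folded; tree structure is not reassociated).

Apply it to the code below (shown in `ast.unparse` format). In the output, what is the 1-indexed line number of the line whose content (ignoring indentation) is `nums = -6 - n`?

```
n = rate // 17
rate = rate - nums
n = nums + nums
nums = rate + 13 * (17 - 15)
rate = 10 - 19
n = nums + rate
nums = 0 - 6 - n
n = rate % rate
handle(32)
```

Transformed code:
n = rate // 17
rate = rate - nums
n = nums + nums
nums = rate + 26
rate = -9
n = nums + rate
nums = -6 - n
n = rate % rate
handle(32)

7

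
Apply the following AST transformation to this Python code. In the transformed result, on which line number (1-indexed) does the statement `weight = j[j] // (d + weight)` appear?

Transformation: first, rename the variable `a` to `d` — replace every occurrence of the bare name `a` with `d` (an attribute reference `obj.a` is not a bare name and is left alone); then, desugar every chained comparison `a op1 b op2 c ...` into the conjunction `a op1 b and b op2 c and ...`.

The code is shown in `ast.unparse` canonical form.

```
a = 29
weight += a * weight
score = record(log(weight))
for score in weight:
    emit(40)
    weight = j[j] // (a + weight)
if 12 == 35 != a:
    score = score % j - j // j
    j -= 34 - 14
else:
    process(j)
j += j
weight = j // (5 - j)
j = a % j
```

Transformed code:
d = 29
weight += d * weight
score = record(log(weight))
for score in weight:
    emit(40)
    weight = j[j] // (d + weight)
if 12 == 35 and 35 != d:
    score = score % j - j // j
    j -= 34 - 14
else:
    process(j)
j += j
weight = j // (5 - j)
j = d % j

6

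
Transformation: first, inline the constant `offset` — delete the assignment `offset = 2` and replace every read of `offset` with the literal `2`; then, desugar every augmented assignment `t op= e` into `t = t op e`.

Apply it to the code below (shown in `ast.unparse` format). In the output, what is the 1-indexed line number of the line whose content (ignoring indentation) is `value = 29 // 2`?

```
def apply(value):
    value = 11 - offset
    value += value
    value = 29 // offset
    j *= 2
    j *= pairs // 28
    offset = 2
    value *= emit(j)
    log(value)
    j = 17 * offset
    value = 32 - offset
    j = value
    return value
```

Transformed code:
def apply(value):
    value = 11 - 2
    value = value + value
    value = 29 // 2
    j = j * 2
    j = j * (pairs // 28)
    value = value * emit(j)
    log(value)
    j = 17 * 2
    value = 32 - 2
    j = value
    return value

4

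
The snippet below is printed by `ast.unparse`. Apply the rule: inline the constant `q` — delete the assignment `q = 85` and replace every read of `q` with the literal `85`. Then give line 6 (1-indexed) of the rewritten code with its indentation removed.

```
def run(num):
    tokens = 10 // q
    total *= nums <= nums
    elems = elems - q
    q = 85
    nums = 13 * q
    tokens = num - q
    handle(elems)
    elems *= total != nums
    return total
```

Transformed code:
def run(num):
    tokens = 10 // 85
    total *= nums <= nums
    elems = elems - 85
    nums = 13 * 85
    tokens = num - 85
    handle(elems)
    elems *= total != nums
    return total

tokens = num - 85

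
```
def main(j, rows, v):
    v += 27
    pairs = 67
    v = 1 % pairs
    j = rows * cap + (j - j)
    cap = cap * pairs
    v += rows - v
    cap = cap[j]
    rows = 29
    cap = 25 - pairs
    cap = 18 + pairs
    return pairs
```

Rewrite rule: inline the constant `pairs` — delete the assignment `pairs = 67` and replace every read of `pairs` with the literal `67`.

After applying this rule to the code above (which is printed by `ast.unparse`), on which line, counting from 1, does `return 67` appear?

11

Transformed code:
def main(j, rows, v):
    v += 27
    v = 1 % 67
    j = rows * cap + (j - j)
    cap = cap * 67
    v += rows - v
    cap = cap[j]
    rows = 29
    cap = 25 - 67
    cap = 18 + 67
    return 67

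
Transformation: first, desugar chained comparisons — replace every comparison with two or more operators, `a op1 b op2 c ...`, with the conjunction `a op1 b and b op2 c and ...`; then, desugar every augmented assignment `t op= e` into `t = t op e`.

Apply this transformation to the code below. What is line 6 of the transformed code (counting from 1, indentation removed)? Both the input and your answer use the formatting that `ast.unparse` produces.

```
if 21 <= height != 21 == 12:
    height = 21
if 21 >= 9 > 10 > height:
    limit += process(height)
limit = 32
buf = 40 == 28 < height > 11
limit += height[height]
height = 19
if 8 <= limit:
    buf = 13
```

buf = 40 == 28 and 28 < height and (height > 11)

Transformed code:
if 21 <= height and height != 21 and (21 == 12):
    height = 21
if 21 >= 9 and 9 > 10 and (10 > height):
    limit = limit + process(height)
limit = 32
buf = 40 == 28 and 28 < height and (height > 11)
limit = limit + height[height]
height = 19
if 8 <= limit:
    buf = 13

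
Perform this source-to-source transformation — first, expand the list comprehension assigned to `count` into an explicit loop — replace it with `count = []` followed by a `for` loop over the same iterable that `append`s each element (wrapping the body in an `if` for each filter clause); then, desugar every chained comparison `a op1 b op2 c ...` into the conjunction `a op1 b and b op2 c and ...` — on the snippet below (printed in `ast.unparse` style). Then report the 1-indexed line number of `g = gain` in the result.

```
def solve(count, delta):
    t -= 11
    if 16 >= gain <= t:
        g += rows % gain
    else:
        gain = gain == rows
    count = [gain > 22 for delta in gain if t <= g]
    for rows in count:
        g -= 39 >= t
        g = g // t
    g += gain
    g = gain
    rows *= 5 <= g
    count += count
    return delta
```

15

Transformed code:
def solve(count, delta):
    t -= 11
    if 16 >= gain and gain <= t:
        g += rows % gain
    else:
        gain = gain == rows
    count = []
    for delta in gain:
        if t <= g:
            count.append(gain > 22)
    for rows in count:
        g -= 39 >= t
        g = g // t
    g += gain
    g = gain
    rows *= 5 <= g
    count += count
    return delta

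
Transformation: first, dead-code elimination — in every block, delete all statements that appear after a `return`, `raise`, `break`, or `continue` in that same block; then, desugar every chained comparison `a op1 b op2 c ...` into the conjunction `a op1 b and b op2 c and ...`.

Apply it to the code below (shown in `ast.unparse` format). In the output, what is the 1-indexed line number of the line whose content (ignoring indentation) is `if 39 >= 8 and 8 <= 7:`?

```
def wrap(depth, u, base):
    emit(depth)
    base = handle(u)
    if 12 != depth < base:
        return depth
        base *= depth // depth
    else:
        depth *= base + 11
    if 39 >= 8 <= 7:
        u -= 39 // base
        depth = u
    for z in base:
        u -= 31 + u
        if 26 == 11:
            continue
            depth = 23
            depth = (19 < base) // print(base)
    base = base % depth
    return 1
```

8

Transformed code:
def wrap(depth, u, base):
    emit(depth)
    base = handle(u)
    if 12 != depth and depth < base:
        return depth
    else:
        depth *= base + 11
    if 39 >= 8 and 8 <= 7:
        u -= 39 // base
        depth = u
    for z in base:
        u -= 31 + u
        if 26 == 11:
            continue
    base = base % depth
    return 1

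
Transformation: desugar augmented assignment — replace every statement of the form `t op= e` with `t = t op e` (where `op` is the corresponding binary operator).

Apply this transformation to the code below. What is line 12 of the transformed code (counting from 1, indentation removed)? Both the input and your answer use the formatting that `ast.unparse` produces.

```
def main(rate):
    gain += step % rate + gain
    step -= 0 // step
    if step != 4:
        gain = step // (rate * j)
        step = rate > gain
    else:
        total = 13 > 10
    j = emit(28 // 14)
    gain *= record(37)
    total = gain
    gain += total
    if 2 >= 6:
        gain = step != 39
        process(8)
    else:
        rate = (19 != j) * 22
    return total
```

Transformed code:
def main(rate):
    gain = gain + (step % rate + gain)
    step = step - 0 // step
    if step != 4:
        gain = step // (rate * j)
        step = rate > gain
    else:
        total = 13 > 10
    j = emit(28 // 14)
    gain = gain * record(37)
    total = gain
    gain = gain + total
    if 2 >= 6:
        gain = step != 39
        process(8)
    else:
        rate = (19 != j) * 22
    return total

gain = gain + total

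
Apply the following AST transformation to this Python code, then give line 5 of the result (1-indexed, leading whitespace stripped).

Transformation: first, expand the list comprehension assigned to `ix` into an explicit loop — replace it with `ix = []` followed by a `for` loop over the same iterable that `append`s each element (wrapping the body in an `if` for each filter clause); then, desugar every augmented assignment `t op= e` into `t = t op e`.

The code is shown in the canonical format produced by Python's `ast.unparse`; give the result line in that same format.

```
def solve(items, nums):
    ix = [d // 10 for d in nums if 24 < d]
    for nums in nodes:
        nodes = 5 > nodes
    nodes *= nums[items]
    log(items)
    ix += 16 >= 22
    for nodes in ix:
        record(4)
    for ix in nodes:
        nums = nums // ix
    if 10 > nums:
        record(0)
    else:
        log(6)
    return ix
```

Transformed code:
def solve(items, nums):
    ix = []
    for d in nums:
        if 24 < d:
            ix.append(d // 10)
    for nums in nodes:
        nodes = 5 > nodes
    nodes = nodes * nums[items]
    log(items)
    ix = ix + (16 >= 22)
    for nodes in ix:
        record(4)
    for ix in nodes:
        nums = nums // ix
    if 10 > nums:
        record(0)
    else:
        log(6)
    return ix

ix.append(d // 10)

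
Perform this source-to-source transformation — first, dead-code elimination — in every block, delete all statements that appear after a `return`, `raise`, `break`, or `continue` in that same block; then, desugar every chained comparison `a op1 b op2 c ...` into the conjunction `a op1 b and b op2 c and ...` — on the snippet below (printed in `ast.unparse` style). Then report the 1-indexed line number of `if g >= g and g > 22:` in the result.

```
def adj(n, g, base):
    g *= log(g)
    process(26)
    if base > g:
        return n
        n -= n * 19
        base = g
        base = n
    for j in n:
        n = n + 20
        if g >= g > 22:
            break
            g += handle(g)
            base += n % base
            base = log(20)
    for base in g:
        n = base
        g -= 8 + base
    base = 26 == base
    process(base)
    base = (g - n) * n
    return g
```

8

Transformed code:
def adj(n, g, base):
    g *= log(g)
    process(26)
    if base > g:
        return n
    for j in n:
        n = n + 20
        if g >= g and g > 22:
            break
    for base in g:
        n = base
        g -= 8 + base
    base = 26 == base
    process(base)
    base = (g - n) * n
    return g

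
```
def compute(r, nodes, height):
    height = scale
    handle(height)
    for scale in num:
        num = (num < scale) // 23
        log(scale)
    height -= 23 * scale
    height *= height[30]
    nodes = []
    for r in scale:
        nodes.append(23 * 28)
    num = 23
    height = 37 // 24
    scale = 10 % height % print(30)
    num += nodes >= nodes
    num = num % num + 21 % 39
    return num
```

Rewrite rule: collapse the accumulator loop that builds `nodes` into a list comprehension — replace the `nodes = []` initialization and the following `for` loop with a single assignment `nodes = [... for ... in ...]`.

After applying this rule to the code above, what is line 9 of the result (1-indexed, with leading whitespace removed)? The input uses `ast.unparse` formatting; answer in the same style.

nodes = [23 * 28 for r in scale]

Transformed code:
def compute(r, nodes, height):
    height = scale
    handle(height)
    for scale in num:
        num = (num < scale) // 23
        log(scale)
    height -= 23 * scale
    height *= height[30]
    nodes = [23 * 28 for r in scale]
    num = 23
    height = 37 // 24
    scale = 10 % height % print(30)
    num += nodes >= nodes
    num = num % num + 21 % 39
    return num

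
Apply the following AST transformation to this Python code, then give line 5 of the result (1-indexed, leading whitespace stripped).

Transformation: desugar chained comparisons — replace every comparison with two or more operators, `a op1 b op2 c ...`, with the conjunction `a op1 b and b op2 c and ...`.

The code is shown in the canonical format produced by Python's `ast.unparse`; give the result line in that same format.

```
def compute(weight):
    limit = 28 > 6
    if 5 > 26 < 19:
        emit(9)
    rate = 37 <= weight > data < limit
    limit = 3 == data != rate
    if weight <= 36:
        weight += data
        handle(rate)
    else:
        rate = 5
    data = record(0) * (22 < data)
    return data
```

Transformed code:
def compute(weight):
    limit = 28 > 6
    if 5 > 26 and 26 < 19:
        emit(9)
    rate = 37 <= weight and weight > data and (data < limit)
    limit = 3 == data and data != rate
    if weight <= 36:
        weight += data
        handle(rate)
    else:
        rate = 5
    data = record(0) * (22 < data)
    return data

rate = 37 <= weight and weight > data and (data < limit)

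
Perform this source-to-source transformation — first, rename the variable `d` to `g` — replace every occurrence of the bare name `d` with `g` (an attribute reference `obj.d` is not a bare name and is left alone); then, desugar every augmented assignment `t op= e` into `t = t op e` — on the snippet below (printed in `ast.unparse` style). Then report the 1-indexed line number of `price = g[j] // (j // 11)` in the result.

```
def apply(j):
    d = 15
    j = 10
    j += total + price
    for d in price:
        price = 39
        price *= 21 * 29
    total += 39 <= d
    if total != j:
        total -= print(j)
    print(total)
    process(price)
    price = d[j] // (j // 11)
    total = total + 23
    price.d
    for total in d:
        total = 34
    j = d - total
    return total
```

Transformed code:
def apply(j):
    g = 15
    j = 10
    j = j + (total + price)
    for g in price:
        price = 39
        price = price * (21 * 29)
    total = total + (39 <= g)
    if total != j:
        total = total - print(j)
    print(total)
    process(price)
    price = g[j] // (j // 11)
    total = total + 23
    price.d
    for total in g:
        total = 34
    j = g - total
    return total

13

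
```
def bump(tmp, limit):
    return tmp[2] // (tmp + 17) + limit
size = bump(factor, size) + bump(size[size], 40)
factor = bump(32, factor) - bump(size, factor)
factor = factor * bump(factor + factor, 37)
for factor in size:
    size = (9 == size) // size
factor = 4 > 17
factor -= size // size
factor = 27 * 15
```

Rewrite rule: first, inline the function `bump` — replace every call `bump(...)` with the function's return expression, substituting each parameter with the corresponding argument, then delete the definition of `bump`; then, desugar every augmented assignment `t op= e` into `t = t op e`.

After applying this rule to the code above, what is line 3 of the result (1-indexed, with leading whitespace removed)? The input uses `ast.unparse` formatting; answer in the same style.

Transformed code:
size = factor[2] // (factor + 17) + size + (size[size][2] // (size[size] + 17) + 40)
factor = 32[2] // (32 + 17) + factor - (size[2] // (size + 17) + factor)
factor = factor * ((factor + factor)[2] // (factor + factor + 17) + 37)
for factor in size:
    size = (9 == size) // size
factor = 4 > 17
factor = factor - size // size
factor = 27 * 15

factor = factor * ((factor + factor)[2] // (factor + factor + 17) + 37)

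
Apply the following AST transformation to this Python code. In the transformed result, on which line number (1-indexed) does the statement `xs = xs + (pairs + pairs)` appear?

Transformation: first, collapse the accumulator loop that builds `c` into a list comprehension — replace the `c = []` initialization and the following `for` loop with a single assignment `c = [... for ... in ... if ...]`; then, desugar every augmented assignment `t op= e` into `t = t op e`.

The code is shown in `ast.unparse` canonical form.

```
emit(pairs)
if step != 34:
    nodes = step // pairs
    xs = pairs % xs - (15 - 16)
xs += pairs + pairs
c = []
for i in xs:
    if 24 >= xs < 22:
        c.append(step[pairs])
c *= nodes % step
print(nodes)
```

5

Transformed code:
emit(pairs)
if step != 34:
    nodes = step // pairs
    xs = pairs % xs - (15 - 16)
xs = xs + (pairs + pairs)
c = [step[pairs] for i in xs if 24 >= xs < 22]
c = c * (nodes % step)
print(nodes)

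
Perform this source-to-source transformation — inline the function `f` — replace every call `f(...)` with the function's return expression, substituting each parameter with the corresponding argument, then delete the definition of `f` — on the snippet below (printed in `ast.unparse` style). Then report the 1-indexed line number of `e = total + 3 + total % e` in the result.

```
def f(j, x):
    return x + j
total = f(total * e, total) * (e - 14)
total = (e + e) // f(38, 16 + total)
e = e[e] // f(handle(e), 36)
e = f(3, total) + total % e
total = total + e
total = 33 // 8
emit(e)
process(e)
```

4

Transformed code:
total = (total + total * e) * (e - 14)
total = (e + e) // (16 + total + 38)
e = e[e] // (36 + handle(e))
e = total + 3 + total % e
total = total + e
total = 33 // 8
emit(e)
process(e)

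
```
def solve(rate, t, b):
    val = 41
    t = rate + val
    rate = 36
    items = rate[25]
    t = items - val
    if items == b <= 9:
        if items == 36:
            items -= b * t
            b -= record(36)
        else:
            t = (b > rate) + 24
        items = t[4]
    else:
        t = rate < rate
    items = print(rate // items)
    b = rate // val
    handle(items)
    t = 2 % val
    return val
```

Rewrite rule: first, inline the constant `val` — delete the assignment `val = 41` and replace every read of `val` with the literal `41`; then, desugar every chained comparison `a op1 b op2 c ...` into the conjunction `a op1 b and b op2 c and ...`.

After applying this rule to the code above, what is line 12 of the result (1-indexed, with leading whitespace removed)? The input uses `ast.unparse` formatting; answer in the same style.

items = t[4]

Transformed code:
def solve(rate, t, b):
    t = rate + 41
    rate = 36
    items = rate[25]
    t = items - 41
    if items == b and b <= 9:
        if items == 36:
            items -= b * t
            b -= record(36)
        else:
            t = (b > rate) + 24
        items = t[4]
    else:
        t = rate < rate
    items = print(rate // items)
    b = rate // 41
    handle(items)
    t = 2 % 41
    return 41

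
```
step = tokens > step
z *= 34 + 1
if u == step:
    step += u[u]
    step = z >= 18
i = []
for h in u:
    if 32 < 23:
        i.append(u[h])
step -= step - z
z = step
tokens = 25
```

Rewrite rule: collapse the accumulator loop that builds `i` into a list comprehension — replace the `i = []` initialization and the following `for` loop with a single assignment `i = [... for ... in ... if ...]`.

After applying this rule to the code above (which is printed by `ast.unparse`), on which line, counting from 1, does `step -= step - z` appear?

Transformed code:
step = tokens > step
z *= 34 + 1
if u == step:
    step += u[u]
    step = z >= 18
i = [u[h] for h in u if 32 < 23]
step -= step - z
z = step
tokens = 25

7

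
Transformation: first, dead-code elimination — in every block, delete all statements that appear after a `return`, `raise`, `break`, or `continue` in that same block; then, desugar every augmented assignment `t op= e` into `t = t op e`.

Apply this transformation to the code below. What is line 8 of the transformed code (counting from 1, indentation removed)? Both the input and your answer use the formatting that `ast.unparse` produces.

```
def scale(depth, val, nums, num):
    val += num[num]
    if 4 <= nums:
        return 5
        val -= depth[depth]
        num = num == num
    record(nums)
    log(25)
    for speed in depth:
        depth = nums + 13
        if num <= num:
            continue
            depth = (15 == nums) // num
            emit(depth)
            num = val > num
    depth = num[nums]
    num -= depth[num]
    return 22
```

depth = nums + 13

Transformed code:
def scale(depth, val, nums, num):
    val = val + num[num]
    if 4 <= nums:
        return 5
    record(nums)
    log(25)
    for speed in depth:
        depth = nums + 13
        if num <= num:
            continue
    depth = num[nums]
    num = num - depth[num]
    return 22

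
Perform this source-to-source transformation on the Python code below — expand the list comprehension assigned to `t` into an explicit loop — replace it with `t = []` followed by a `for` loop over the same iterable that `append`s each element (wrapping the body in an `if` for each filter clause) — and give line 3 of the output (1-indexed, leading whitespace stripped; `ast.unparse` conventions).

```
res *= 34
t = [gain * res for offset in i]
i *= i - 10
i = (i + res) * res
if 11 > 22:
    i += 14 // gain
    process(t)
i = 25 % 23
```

for offset in i:

Transformed code:
res *= 34
t = []
for offset in i:
    t.append(gain * res)
i *= i - 10
i = (i + res) * res
if 11 > 22:
    i += 14 // gain
    process(t)
i = 25 % 23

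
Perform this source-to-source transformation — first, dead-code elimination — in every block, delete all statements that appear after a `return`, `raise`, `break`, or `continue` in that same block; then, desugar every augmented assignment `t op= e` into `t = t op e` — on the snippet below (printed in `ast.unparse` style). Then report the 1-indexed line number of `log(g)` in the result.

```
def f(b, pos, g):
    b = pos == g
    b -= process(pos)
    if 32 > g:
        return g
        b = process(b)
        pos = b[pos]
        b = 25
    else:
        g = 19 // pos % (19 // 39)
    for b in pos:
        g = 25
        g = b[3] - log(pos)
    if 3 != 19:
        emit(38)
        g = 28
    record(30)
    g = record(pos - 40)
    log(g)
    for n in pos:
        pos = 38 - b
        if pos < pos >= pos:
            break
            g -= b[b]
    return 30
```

Transformed code:
def f(b, pos, g):
    b = pos == g
    b = b - process(pos)
    if 32 > g:
        return g
    else:
        g = 19 // pos % (19 // 39)
    for b in pos:
        g = 25
        g = b[3] - log(pos)
    if 3 != 19:
        emit(38)
        g = 28
    record(30)
    g = record(pos - 40)
    log(g)
    for n in pos:
        pos = 38 - b
        if pos < pos >= pos:
            break
    return 30

16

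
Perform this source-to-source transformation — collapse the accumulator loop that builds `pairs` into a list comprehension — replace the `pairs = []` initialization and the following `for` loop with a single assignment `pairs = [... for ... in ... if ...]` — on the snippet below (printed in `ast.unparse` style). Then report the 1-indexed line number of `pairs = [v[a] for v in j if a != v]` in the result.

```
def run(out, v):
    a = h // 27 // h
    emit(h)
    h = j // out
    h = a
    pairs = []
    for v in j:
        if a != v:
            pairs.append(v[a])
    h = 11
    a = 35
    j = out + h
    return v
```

6

Transformed code:
def run(out, v):
    a = h // 27 // h
    emit(h)
    h = j // out
    h = a
    pairs = [v[a] for v in j if a != v]
    h = 11
    a = 35
    j = out + h
    return v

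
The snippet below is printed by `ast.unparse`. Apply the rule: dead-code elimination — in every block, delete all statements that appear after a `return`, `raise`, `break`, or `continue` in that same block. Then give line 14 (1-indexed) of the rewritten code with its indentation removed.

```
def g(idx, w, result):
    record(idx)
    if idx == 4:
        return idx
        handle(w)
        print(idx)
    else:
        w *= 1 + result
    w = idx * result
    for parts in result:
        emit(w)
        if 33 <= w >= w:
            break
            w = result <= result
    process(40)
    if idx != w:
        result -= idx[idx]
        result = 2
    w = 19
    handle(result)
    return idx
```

Transformed code:
def g(idx, w, result):
    record(idx)
    if idx == 4:
        return idx
    else:
        w *= 1 + result
    w = idx * result
    for parts in result:
        emit(w)
        if 33 <= w >= w:
            break
    process(40)
    if idx != w:
        result -= idx[idx]
        result = 2
    w = 19
    handle(result)
    return idx

result -= idx[idx]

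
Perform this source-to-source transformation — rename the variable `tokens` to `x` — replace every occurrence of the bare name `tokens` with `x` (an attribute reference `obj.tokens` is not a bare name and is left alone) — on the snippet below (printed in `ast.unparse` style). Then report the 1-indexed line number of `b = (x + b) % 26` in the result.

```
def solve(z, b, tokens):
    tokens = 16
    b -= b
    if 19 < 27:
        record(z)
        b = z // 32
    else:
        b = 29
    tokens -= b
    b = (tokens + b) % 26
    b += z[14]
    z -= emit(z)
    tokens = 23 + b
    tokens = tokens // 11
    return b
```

Transformed code:
def solve(z, b, x):
    x = 16
    b -= b
    if 19 < 27:
        record(z)
        b = z // 32
    else:
        b = 29
    x -= b
    b = (x + b) % 26
    b += z[14]
    z -= emit(z)
    x = 23 + b
    x = x // 11
    return b

10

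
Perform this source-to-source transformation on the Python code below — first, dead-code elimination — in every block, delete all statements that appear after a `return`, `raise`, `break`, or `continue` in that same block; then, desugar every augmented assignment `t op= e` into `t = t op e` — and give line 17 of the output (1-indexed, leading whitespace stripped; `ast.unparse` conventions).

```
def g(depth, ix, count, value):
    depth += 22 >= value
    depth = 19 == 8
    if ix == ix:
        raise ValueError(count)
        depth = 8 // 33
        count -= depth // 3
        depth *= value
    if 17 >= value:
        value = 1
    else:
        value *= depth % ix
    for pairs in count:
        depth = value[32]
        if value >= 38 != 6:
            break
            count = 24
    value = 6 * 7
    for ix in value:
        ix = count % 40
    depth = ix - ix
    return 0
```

Transformed code:
def g(depth, ix, count, value):
    depth = depth + (22 >= value)
    depth = 19 == 8
    if ix == ix:
        raise ValueError(count)
    if 17 >= value:
        value = 1
    else:
        value = value * (depth % ix)
    for pairs in count:
        depth = value[32]
        if value >= 38 != 6:
            break
    value = 6 * 7
    for ix in value:
        ix = count % 40
    depth = ix - ix
    return 0

depth = ix - ix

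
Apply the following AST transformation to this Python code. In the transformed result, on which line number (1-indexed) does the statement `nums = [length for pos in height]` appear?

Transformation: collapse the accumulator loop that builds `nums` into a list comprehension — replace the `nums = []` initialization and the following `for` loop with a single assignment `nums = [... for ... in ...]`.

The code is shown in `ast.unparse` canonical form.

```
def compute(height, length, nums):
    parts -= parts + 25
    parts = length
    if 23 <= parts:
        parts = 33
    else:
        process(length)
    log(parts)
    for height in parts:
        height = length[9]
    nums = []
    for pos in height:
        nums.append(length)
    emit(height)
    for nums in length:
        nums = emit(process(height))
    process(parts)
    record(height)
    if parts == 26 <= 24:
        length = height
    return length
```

Transformed code:
def compute(height, length, nums):
    parts -= parts + 25
    parts = length
    if 23 <= parts:
        parts = 33
    else:
        process(length)
    log(parts)
    for height in parts:
        height = length[9]
    nums = [length for pos in height]
    emit(height)
    for nums in length:
        nums = emit(process(height))
    process(parts)
    record(height)
    if parts == 26 <= 24:
        length = height
    return length

11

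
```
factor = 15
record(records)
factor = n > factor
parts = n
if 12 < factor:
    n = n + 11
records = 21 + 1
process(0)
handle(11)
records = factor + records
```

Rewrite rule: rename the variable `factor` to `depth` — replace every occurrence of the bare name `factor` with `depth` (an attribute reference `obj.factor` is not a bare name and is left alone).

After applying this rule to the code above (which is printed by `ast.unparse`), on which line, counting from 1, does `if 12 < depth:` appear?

Transformed code:
depth = 15
record(records)
depth = n > depth
parts = n
if 12 < depth:
    n = n + 11
records = 21 + 1
process(0)
handle(11)
records = depth + records

5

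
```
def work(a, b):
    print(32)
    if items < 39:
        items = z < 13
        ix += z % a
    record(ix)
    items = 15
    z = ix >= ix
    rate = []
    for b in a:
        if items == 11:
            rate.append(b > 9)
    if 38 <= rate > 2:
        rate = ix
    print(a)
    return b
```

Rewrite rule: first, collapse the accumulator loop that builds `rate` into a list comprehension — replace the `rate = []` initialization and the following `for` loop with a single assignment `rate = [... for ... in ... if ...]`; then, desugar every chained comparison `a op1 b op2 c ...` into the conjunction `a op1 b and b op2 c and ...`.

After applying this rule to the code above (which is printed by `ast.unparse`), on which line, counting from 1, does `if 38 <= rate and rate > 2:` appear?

10

Transformed code:
def work(a, b):
    print(32)
    if items < 39:
        items = z < 13
        ix += z % a
    record(ix)
    items = 15
    z = ix >= ix
    rate = [b > 9 for b in a if items == 11]
    if 38 <= rate and rate > 2:
        rate = ix
    print(a)
    return b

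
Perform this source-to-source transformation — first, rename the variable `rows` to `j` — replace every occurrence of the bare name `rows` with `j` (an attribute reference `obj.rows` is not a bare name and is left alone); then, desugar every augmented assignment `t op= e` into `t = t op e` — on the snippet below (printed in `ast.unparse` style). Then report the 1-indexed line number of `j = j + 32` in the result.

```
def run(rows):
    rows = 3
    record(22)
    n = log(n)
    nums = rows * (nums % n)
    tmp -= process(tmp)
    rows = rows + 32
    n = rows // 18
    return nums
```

7

Transformed code:
def run(j):
    j = 3
    record(22)
    n = log(n)
    nums = j * (nums % n)
    tmp = tmp - process(tmp)
    j = j + 32
    n = j // 18
    return nums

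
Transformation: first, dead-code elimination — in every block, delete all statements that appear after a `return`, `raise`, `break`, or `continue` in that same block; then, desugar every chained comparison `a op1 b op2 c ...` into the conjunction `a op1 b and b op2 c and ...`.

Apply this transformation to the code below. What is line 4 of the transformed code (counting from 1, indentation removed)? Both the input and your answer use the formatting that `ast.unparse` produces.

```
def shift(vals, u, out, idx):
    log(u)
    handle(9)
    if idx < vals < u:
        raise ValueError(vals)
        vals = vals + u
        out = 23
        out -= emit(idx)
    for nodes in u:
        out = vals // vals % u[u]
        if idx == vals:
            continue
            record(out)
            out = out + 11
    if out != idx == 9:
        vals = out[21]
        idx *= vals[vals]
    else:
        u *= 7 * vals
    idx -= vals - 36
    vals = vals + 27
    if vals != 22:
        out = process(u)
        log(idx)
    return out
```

Transformed code:
def shift(vals, u, out, idx):
    log(u)
    handle(9)
    if idx < vals and vals < u:
        raise ValueError(vals)
    for nodes in u:
        out = vals // vals % u[u]
        if idx == vals:
            continue
    if out != idx and idx == 9:
        vals = out[21]
        idx *= vals[vals]
    else:
        u *= 7 * vals
    idx -= vals - 36
    vals = vals + 27
    if vals != 22:
        out = process(u)
        log(idx)
    return out

if idx < vals and vals < u:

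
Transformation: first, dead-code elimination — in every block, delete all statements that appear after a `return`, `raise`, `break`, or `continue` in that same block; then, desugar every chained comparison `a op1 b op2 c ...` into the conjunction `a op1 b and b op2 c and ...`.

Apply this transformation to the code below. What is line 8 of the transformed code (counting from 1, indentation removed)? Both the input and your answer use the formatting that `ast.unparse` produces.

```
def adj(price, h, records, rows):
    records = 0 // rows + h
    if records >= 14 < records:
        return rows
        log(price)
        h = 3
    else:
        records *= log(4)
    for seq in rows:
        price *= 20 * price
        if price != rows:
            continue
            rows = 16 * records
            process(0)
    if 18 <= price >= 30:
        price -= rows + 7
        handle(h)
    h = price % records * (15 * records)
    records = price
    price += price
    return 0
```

price *= 20 * price

Transformed code:
def adj(price, h, records, rows):
    records = 0 // rows + h
    if records >= 14 and 14 < records:
        return rows
    else:
        records *= log(4)
    for seq in rows:
        price *= 20 * price
        if price != rows:
            continue
    if 18 <= price and price >= 30:
        price -= rows + 7
        handle(h)
    h = price % records * (15 * records)
    records = price
    price += price
    return 0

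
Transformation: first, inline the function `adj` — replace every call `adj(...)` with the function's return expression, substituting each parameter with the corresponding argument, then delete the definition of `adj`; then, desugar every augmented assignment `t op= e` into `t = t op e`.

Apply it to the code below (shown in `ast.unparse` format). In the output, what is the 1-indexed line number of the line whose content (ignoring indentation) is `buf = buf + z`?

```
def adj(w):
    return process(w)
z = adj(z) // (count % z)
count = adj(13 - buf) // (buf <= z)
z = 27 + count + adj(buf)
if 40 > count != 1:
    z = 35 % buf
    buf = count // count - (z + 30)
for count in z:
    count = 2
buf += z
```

9

Transformed code:
z = process(z) // (count % z)
count = process(13 - buf) // (buf <= z)
z = 27 + count + process(buf)
if 40 > count != 1:
    z = 35 % buf
    buf = count // count - (z + 30)
for count in z:
    count = 2
buf = buf + z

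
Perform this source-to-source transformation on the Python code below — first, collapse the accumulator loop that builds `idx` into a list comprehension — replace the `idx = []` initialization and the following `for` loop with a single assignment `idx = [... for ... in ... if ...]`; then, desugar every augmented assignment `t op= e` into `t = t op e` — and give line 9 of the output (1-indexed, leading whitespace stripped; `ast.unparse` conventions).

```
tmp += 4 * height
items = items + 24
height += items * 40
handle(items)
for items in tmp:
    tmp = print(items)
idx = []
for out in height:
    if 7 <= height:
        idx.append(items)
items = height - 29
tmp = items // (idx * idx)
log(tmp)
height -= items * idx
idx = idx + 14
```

Transformed code:
tmp = tmp + 4 * height
items = items + 24
height = height + items * 40
handle(items)
for items in tmp:
    tmp = print(items)
idx = [items for out in height if 7 <= height]
items = height - 29
tmp = items // (idx * idx)
log(tmp)
height = height - items * idx
idx = idx + 14

tmp = items // (idx * idx)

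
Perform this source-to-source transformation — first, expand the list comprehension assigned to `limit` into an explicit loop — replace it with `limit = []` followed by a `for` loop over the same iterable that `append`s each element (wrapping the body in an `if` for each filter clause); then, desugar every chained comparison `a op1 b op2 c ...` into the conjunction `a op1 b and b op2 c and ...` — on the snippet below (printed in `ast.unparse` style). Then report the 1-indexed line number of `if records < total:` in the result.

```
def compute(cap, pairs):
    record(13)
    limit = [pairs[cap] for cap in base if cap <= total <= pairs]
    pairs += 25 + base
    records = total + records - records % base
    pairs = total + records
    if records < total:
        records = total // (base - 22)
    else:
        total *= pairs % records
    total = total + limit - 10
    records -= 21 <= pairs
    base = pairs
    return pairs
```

10

Transformed code:
def compute(cap, pairs):
    record(13)
    limit = []
    for cap in base:
        if cap <= total and total <= pairs:
            limit.append(pairs[cap])
    pairs += 25 + base
    records = total + records - records % base
    pairs = total + records
    if records < total:
        records = total // (base - 22)
    else:
        total *= pairs % records
    total = total + limit - 10
    records -= 21 <= pairs
    base = pairs
    return pairs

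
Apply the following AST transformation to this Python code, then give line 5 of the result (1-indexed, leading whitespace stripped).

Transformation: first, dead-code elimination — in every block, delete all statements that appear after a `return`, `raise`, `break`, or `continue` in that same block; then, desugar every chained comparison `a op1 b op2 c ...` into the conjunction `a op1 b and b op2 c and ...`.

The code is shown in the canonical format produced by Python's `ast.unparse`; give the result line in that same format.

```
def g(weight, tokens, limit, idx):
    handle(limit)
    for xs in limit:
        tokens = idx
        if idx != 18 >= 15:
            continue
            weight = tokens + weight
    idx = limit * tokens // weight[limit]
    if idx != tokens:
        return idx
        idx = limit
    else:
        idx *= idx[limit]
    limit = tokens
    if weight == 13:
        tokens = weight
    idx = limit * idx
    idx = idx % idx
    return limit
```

if idx != 18 and 18 >= 15:

Transformed code:
def g(weight, tokens, limit, idx):
    handle(limit)
    for xs in limit:
        tokens = idx
        if idx != 18 and 18 >= 15:
            continue
    idx = limit * tokens // weight[limit]
    if idx != tokens:
        return idx
    else:
        idx *= idx[limit]
    limit = tokens
    if weight == 13:
        tokens = weight
    idx = limit * idx
    idx = idx % idx
    return limit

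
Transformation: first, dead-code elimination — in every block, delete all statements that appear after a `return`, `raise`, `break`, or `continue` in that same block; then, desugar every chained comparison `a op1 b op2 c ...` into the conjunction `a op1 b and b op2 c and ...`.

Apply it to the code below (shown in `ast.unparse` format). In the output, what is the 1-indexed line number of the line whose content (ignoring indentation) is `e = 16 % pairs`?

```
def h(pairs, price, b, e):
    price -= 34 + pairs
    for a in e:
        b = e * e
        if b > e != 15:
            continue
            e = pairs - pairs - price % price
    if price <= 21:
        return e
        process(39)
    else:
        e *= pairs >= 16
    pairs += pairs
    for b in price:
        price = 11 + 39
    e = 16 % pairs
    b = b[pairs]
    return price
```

Transformed code:
def h(pairs, price, b, e):
    price -= 34 + pairs
    for a in e:
        b = e * e
        if b > e and e != 15:
            continue
    if price <= 21:
        return e
    else:
        e *= pairs >= 16
    pairs += pairs
    for b in price:
        price = 11 + 39
    e = 16 % pairs
    b = b[pairs]
    return price

14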